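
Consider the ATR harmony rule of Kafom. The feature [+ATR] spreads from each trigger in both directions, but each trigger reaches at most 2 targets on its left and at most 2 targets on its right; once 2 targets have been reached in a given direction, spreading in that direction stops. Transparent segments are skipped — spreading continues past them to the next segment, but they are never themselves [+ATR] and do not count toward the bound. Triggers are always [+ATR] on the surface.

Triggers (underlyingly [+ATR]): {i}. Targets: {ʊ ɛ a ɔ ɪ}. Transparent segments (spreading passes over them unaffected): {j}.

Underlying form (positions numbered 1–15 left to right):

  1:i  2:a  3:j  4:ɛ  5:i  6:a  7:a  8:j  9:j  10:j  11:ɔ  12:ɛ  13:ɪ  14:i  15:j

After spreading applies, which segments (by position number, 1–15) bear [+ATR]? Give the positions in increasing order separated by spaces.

From /i/ at 1 rightward: 2 /a/ → [+ATR]; 3 /j/ transparent; 4 /ɛ/ → [+ATR]; bound reached.
From /i/ at 1 leftward: word edge.
From /i/ at 5 rightward: 6 /a/ → [+ATR]; 7 /a/ → [+ATR]; bound reached.
From /i/ at 5 leftward: 4 /ɛ/ → [+ATR]; 3 /j/ transparent; 2 /a/ → [+ATR]; bound reached.
From /i/ at 14 rightward: 15 /j/ transparent; word edge.
From /i/ at 14 leftward: 13 /ɪ/ → [+ATR]; 12 /ɛ/ → [+ATR]; bound reached.
Target with no active source: position 11 stays [-ATR].

1 2 4 5 6 7 12 13 14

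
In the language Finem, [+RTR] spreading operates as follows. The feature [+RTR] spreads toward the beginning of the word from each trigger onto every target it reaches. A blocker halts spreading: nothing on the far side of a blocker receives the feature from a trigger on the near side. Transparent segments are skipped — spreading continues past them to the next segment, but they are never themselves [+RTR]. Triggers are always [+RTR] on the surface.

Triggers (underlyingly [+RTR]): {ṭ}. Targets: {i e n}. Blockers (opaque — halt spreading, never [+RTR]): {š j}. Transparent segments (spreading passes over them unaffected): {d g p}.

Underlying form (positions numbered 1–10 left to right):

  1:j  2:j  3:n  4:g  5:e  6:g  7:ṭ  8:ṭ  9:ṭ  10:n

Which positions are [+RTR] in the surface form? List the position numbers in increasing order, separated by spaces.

3 5 7 8 9

From /ṭ/ at 7 leftward: 6 /g/ transparent; 5 /e/ → [+RTR]; 4 /g/ transparent; 3 /n/ → [+RTR]; 2 /j/ blocks.
From /ṭ/ at 8 leftward: 7 /ṭ/ is itself a trigger — this domain ends here.
From /ṭ/ at 9 leftward: 8 /ṭ/ is itself a trigger — this domain ends here.
Target with no active source: position 10 stays [-emphatic].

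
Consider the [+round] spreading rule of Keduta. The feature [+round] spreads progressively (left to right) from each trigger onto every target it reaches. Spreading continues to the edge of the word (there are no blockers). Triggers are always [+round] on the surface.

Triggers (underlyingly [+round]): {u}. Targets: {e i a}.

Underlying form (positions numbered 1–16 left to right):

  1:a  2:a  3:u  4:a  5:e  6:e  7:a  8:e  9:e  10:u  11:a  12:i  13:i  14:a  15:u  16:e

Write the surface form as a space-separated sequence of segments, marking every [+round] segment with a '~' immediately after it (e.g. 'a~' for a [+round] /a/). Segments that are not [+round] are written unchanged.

a a u~ a~ e~ e~ a~ e~ e~ u~ a~ i~ i~ a~ u~ e~

From /u/ at 3 rightward: 4 /a/ → [+round]; 5 /e/ → [+round]; 6 /e/ → [+round]; 7 /a/ → [+round]; 8 /e/ → [+round]; 9 /e/ → [+round]; 10 /u/ is itself a trigger — this domain ends here.
From /u/ at 10 rightward: 11 /a/ → [+round]; 12 /i/ → [+round]; 13 /i/ → [+round]; 14 /a/ → [+round]; 15 /u/ is itself a trigger — this domain ends here.
From /u/ at 15 rightward: 16 /e/ → [+round]; word edge.
Targets with no active source: positions 1 2 stay [-round].
[+round] positions on the surface: 3 4 5 6 7 8 9 10 11 12 13 14 15 16.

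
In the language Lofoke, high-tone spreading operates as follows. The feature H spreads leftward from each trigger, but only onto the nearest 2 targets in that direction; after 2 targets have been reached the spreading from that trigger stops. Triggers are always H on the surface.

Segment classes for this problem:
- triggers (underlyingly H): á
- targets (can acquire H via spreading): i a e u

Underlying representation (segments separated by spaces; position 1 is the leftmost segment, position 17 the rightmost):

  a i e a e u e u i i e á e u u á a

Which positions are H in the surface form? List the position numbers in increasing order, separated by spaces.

From /á/ at 12 leftward: 11 /e/ → H; 10 /i/ → H; bound reached.
From /á/ at 16 leftward: 15 /u/ → H; 14 /u/ → H; bound reached.
Targets with no active source: positions 1 2 3 4 5 6 7 8 9 13 17 stay [-high tone].

10 11 12 14 15 16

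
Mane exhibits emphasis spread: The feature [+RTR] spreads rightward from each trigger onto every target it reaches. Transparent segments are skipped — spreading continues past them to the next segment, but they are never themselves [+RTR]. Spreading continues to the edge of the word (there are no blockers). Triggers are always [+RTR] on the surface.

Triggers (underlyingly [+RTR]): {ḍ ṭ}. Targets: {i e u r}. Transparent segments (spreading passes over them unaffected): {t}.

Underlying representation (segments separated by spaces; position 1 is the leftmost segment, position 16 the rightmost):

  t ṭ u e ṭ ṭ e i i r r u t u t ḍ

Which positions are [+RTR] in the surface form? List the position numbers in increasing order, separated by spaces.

From /ṭ/ at 2 rightward: 3 /u/ → [+RTR]; 4 /e/ → [+RTR]; 5 /ṭ/ is itself a trigger — this domain ends here.
From /ṭ/ at 5 rightward: 6 /ṭ/ is itself a trigger — this domain ends here.
From /ṭ/ at 6 rightward: 7 /e/ → [+RTR]; 8 /i/ → [+RTR]; 9 /i/ → [+RTR]; 10 /r/ → [+RTR]; 11 /r/ → [+RTR]; 12 /u/ → [+RTR]; 13 /t/ transparent; 14 /u/ → [+RTR]; 15 /t/ transparent; 16 /ḍ/ is itself a trigger — this domain ends here.
From /ḍ/ at 16 rightward: word edge.

2 3 4 5 6 7 8 9 10 11 12 14 16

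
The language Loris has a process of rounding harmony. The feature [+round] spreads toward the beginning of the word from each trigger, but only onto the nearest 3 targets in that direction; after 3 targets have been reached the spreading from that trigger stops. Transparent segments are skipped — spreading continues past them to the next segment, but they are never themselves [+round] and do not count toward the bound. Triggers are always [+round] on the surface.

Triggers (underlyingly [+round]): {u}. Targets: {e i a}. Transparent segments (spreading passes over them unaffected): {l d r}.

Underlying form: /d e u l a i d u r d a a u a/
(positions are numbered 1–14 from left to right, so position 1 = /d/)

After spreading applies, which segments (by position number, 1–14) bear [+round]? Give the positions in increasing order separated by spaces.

2 3 5 6 8 11 12 13

From /u/ at 3 leftward: 2 /e/ → [+round]; 1 /d/ transparent; word edge.
From /u/ at 8 leftward: 7 /d/ transparent; 6 /i/ → [+round]; 5 /a/ → [+round]; 4 /l/ transparent; 3 /u/ is itself a trigger — this domain ends here.
From /u/ at 13 leftward: 12 /a/ → [+round]; 11 /a/ → [+round]; 10 /d/ transparent; 9 /r/ transparent; 8 /u/ is itself a trigger — this domain ends here.
Target with no active source: position 14 stays [-round].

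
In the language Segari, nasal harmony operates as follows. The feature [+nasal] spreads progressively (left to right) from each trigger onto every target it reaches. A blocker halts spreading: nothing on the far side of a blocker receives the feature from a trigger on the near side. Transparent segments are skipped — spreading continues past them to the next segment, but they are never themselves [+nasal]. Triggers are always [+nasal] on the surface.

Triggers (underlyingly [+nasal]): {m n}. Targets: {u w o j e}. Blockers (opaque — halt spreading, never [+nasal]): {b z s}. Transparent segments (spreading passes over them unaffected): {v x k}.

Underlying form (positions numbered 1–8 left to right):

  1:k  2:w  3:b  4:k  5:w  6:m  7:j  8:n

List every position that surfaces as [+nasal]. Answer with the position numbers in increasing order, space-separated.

From /m/ at 6 rightward: 7 /j/ → [+nasal]; 8 /n/ is itself a trigger — this domain ends here.
From /n/ at 8 rightward: word edge.
Targets with no active source: positions 2 5 stay [-nasal].

6 7 8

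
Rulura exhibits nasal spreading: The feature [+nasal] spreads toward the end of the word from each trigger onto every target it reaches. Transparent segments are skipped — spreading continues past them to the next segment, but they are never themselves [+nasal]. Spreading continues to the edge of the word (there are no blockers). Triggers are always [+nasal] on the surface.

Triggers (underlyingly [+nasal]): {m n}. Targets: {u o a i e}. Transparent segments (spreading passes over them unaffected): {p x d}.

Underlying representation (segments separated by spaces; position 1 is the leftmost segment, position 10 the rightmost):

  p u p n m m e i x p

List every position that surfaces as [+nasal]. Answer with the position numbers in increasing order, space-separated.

4 5 6 7 8

From /n/ at 4 rightward: 5 /m/ is itself a trigger — this domain ends here.
From /m/ at 5 rightward: 6 /m/ is itself a trigger — this domain ends here.
From /m/ at 6 rightward: 7 /e/ → [+nasal]; 8 /i/ → [+nasal]; 9 /x/ transparent; 10 /p/ transparent; word edge.
Target with no active source: position 2 stays [-nasal].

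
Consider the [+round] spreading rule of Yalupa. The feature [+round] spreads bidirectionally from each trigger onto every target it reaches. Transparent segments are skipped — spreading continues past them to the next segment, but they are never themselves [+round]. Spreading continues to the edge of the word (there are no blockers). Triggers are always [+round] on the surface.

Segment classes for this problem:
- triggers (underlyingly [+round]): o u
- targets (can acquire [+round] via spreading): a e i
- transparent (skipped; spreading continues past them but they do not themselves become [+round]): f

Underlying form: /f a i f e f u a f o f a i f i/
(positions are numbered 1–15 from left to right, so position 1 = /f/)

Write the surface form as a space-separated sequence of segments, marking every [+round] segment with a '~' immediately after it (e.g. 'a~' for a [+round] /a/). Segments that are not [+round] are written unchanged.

f a~ i~ f e~ f u~ a~ f o~ f a~ i~ f i~

From /u/ at 7 rightward: 8 /a/ → [+round]; 9 /f/ transparent; 10 /o/ is itself a trigger — this domain ends here.
From /u/ at 7 leftward: 6 /f/ transparent; 5 /e/ → [+round]; 4 /f/ transparent; 3 /i/ → [+round]; 2 /a/ → [+round]; 1 /f/ transparent; word edge.
From /o/ at 10 rightward: 11 /f/ transparent; 12 /a/ → [+round]; 13 /i/ → [+round]; 14 /f/ transparent; 15 /i/ → [+round]; word edge.
From /o/ at 10 leftward: 9 /f/ transparent; 8 /a/ → [+round]; 7 /u/ is itself a trigger — this domain ends here.
[+round] positions on the surface: 2 3 5 7 8 10 12 13 15.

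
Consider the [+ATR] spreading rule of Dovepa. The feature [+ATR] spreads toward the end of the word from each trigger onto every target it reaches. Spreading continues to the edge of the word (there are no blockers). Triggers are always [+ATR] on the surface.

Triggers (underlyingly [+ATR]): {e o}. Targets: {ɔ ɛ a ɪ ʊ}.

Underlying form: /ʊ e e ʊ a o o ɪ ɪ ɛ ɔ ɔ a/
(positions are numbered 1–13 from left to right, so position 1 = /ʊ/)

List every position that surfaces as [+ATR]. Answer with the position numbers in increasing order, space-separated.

2 3 4 5 6 7 8 9 10 11 12 13

From /e/ at 2 rightward: 3 /e/ is itself a trigger — this domain ends here.
From /e/ at 3 rightward: 4 /ʊ/ → [+ATR]; 5 /a/ → [+ATR]; 6 /o/ is itself a trigger — this domain ends here.
From /o/ at 6 rightward: 7 /o/ is itself a trigger — this domain ends here.
From /o/ at 7 rightward: 8 /ɪ/ → [+ATR]; 9 /ɪ/ → [+ATR]; 10 /ɛ/ → [+ATR]; 11 /ɔ/ → [+ATR]; 12 /ɔ/ → [+ATR]; 13 /a/ → [+ATR]; word edge.
Target with no active source: position 1 stays [-ATR].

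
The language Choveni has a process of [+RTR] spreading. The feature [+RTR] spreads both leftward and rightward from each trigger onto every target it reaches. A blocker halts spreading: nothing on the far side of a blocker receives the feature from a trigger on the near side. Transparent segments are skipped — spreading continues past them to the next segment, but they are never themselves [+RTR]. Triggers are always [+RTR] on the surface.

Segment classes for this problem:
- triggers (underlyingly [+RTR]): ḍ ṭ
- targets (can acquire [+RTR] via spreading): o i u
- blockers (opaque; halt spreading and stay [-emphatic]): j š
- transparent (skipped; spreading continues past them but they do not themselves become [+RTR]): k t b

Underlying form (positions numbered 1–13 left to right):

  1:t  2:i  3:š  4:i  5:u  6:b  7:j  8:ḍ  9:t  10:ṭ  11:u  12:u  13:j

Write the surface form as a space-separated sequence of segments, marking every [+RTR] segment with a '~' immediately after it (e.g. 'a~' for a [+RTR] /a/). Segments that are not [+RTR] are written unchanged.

t i š i u b j ḍ~ t ṭ~ u~ u~ j

From /ḍ/ at 8 rightward: 9 /t/ transparent; 10 /ṭ/ is itself a trigger — this domain ends here.
From /ḍ/ at 8 leftward: 7 /j/ blocks.
From /ṭ/ at 10 rightward: 11 /u/ → [+RTR]; 12 /u/ → [+RTR]; 13 /j/ blocks.
From /ṭ/ at 10 leftward: 9 /t/ transparent; 8 /ḍ/ is itself a trigger — this domain ends here.
Targets with no active source: positions 2 4 5 stay [-emphatic].
[+RTR] positions on the surface: 8 10 11 12.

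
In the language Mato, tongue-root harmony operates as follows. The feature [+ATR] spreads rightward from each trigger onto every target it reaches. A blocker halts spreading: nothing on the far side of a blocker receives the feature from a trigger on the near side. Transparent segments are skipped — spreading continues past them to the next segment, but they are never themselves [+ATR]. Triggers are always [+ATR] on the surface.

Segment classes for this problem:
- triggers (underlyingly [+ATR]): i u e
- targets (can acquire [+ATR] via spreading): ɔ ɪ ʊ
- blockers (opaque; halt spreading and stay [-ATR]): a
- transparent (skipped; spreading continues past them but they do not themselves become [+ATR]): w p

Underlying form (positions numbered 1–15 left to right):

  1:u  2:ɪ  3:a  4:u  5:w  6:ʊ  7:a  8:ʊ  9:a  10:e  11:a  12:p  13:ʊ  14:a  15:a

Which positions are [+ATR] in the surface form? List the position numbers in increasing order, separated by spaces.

1 2 4 6 10

From /u/ at 1 rightward: 2 /ɪ/ → [+ATR]; 3 /a/ blocks.
From /u/ at 4 rightward: 5 /w/ transparent; 6 /ʊ/ → [+ATR]; 7 /a/ blocks.
From /e/ at 10 rightward: 11 /a/ blocks.
Targets with no active source: positions 8 13 stay [-ATR].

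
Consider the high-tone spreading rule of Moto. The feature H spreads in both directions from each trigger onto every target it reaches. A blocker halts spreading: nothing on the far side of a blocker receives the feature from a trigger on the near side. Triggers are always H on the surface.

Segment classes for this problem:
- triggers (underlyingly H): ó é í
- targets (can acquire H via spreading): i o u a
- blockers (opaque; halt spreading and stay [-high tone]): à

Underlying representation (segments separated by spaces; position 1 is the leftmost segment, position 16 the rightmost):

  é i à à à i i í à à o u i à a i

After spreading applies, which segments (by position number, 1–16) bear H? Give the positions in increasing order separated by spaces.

From /é/ at 1 rightward: 2 /i/ → H; 3 /à/ blocks.
From /é/ at 1 leftward: word edge.
From /í/ at 8 rightward: 9 /à/ blocks.
From /í/ at 8 leftward: 7 /i/ → H; 6 /i/ → H; 5 /à/ blocks.
Targets with no active source: positions 11 12 13 15 16 stay [-high tone].

1 2 6 7 8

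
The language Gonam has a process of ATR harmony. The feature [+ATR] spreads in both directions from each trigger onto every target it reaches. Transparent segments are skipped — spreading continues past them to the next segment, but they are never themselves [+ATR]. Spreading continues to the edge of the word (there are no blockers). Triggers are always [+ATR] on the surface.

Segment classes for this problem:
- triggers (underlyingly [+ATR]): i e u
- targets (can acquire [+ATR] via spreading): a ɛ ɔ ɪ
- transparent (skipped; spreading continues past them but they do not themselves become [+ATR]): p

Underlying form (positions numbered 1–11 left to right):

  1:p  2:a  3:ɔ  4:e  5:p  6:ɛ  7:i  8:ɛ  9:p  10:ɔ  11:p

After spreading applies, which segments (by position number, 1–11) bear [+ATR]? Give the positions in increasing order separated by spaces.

From /e/ at 4 rightward: 5 /p/ transparent; 6 /ɛ/ → [+ATR]; 7 /i/ is itself a trigger — this domain ends here.
From /e/ at 4 leftward: 3 /ɔ/ → [+ATR]; 2 /a/ → [+ATR]; 1 /p/ transparent; word edge.
From /i/ at 7 rightward: 8 /ɛ/ → [+ATR]; 9 /p/ transparent; 10 /ɔ/ → [+ATR]; 11 /p/ transparent; word edge.
From /i/ at 7 leftward: 6 /ɛ/ → [+ATR]; 5 /p/ transparent; 4 /e/ is itself a trigger — this domain ends here.

2 3 4 6 7 8 10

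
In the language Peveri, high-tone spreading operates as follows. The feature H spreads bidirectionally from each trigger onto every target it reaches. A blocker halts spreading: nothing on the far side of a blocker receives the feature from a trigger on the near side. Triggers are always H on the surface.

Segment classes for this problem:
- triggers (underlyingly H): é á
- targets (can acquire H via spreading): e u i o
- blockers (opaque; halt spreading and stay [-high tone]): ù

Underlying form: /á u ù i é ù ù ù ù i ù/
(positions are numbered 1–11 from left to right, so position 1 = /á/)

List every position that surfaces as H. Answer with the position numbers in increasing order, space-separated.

1 2 4 5

From /á/ at 1 rightward: 2 /u/ → H; 3 /ù/ blocks.
From /á/ at 1 leftward: word edge.
From /é/ at 5 rightward: 6 /ù/ blocks.
From /é/ at 5 leftward: 4 /i/ → H; 3 /ù/ blocks.
Target with no active source: position 10 stays [-high tone].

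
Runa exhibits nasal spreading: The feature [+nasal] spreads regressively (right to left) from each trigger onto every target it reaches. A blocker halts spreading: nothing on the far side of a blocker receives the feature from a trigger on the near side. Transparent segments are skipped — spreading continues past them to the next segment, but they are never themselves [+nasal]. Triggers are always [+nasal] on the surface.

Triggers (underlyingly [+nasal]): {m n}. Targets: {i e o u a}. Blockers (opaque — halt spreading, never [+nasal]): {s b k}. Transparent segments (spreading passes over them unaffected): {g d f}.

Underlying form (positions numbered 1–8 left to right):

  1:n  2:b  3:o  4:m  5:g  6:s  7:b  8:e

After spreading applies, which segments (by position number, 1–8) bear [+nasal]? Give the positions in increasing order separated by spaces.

From /n/ at 1 leftward: word edge.
From /m/ at 4 leftward: 3 /o/ → [+nasal]; 2 /b/ blocks.
Target with no active source: position 8 stays [-nasal].

1 3 4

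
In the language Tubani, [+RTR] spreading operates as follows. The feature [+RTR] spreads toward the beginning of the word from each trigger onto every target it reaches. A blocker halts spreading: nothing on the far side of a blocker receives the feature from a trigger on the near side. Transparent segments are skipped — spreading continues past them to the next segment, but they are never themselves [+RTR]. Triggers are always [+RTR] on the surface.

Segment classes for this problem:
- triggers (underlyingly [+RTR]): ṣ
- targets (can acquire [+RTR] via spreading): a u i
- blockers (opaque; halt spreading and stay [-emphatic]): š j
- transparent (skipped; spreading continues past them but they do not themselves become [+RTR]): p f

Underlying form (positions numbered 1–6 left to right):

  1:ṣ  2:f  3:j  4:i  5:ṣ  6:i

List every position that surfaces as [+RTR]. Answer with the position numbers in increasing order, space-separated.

From /ṣ/ at 1 leftward: word edge.
From /ṣ/ at 5 leftward: 4 /i/ → [+RTR]; 3 /j/ blocks.
Target with no active source: position 6 stays [-emphatic].

1 4 5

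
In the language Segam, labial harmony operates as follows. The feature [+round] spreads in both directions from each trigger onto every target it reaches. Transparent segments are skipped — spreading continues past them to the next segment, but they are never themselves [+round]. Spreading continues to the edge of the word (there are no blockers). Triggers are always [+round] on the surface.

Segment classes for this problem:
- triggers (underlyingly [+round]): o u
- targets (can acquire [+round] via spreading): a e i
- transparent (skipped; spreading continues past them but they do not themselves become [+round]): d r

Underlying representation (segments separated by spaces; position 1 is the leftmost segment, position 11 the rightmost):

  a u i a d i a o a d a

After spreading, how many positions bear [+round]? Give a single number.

9

From /u/ at 2 rightward: 3 /i/ → [+round]; 4 /a/ → [+round]; 5 /d/ transparent; 6 /i/ → [+round]; 7 /a/ → [+round]; 8 /o/ is itself a trigger — this domain ends here.
From /u/ at 2 leftward: 1 /a/ → [+round]; word edge.
From /o/ at 8 rightward: 9 /a/ → [+round]; 10 /d/ transparent; 11 /a/ → [+round]; word edge.
From /o/ at 8 leftward: 7 /a/ → [+round]; 6 /i/ → [+round]; 5 /d/ transparent; 4 /a/ → [+round]; 3 /i/ → [+round]; 2 /u/ is itself a trigger — this domain ends here.
[+round] positions on the surface: 1 2 3 4 6 7 8 9 11.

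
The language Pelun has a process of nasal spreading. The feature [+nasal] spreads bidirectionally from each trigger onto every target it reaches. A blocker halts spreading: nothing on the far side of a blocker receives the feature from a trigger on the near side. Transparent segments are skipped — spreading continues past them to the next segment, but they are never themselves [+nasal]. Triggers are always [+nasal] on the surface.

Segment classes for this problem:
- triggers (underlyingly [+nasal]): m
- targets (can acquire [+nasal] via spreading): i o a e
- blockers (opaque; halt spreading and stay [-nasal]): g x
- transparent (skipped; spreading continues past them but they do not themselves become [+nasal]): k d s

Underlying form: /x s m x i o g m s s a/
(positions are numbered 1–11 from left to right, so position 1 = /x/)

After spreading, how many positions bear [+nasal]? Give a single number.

3

From /m/ at 3 rightward: 4 /x/ blocks.
From /m/ at 3 leftward: 2 /s/ transparent; 1 /x/ blocks.
From /m/ at 8 rightward: 9 /s/ transparent; 10 /s/ transparent; 11 /a/ → [+nasal]; word edge.
From /m/ at 8 leftward: 7 /g/ blocks.
Targets with no active source: positions 5 6 stay [-nasal].
[+nasal] positions on the surface: 3 8 11.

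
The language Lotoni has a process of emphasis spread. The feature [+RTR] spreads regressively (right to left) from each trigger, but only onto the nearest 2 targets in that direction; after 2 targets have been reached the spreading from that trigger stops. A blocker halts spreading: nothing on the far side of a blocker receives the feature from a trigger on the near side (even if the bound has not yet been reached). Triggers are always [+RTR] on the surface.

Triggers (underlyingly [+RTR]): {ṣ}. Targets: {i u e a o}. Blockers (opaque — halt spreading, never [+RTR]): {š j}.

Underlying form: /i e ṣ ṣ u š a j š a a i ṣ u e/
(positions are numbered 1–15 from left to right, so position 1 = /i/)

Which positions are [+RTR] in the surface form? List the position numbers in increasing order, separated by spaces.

From /ṣ/ at 3 leftward: 2 /e/ → [+RTR]; 1 /i/ → [+RTR]; bound reached.
From /ṣ/ at 4 leftward: 3 /ṣ/ is itself a trigger — this domain ends here.
From /ṣ/ at 13 leftward: 12 /i/ → [+RTR]; 11 /a/ → [+RTR]; bound reached.
Targets with no active source: positions 5 7 10 14 15 stay [-emphatic].

1 2 3 4 11 12 13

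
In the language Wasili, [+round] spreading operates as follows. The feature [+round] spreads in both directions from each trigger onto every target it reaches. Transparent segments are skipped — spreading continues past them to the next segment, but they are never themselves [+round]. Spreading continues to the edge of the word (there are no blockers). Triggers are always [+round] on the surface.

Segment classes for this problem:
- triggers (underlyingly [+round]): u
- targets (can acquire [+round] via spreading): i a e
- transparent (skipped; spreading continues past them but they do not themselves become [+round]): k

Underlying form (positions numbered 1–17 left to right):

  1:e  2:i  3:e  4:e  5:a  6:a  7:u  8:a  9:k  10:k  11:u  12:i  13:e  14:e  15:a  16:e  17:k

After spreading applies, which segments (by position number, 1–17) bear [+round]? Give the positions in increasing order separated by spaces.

1 2 3 4 5 6 7 8 11 12 13 14 15 16

From /u/ at 7 rightward: 8 /a/ → [+round]; 9 /k/ transparent; 10 /k/ transparent; 11 /u/ is itself a trigger — this domain ends here.
From /u/ at 7 leftward: 6 /a/ → [+round]; 5 /a/ → [+round]; 4 /e/ → [+round]; 3 /e/ → [+round]; 2 /i/ → [+round]; 1 /e/ → [+round]; word edge.
From /u/ at 11 rightward: 12 /i/ → [+round]; 13 /e/ → [+round]; 14 /e/ → [+round]; 15 /a/ → [+round]; 16 /e/ → [+round]; 17 /k/ transparent; word edge.
From /u/ at 11 leftward: 10 /k/ transparent; 9 /k/ transparent; 8 /a/ → [+round]; 7 /u/ is itself a trigger — this domain ends here.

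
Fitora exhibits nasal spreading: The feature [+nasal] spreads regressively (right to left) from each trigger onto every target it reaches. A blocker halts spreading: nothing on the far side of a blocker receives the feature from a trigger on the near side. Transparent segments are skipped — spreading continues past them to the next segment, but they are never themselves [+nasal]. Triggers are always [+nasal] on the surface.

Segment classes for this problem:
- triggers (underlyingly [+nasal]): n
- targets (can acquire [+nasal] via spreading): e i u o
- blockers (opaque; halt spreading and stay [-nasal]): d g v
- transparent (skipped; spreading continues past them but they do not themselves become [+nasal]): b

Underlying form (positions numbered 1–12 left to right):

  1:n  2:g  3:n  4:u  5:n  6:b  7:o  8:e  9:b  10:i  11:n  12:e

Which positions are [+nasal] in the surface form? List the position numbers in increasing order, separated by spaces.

1 3 4 5 7 8 10 11

From /n/ at 1 leftward: word edge.
From /n/ at 3 leftward: 2 /g/ blocks.
From /n/ at 5 leftward: 4 /u/ → [+nasal]; 3 /n/ is itself a trigger — this domain ends here.
From /n/ at 11 leftward: 10 /i/ → [+nasal]; 9 /b/ transparent; 8 /e/ → [+nasal]; 7 /o/ → [+nasal]; 6 /b/ transparent; 5 /n/ is itself a trigger — this domain ends here.
Target with no active source: position 12 stays [-nasal].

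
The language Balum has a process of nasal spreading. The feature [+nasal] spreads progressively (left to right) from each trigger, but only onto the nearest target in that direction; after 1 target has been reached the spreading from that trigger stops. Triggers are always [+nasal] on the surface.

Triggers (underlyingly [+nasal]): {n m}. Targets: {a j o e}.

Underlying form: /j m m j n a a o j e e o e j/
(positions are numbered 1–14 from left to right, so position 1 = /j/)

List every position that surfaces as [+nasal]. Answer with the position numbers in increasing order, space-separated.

From /m/ at 2 rightward: 3 /m/ is itself a trigger — this domain ends here.
From /m/ at 3 rightward: 4 /j/ → [+nasal]; bound reached.
From /n/ at 5 rightward: 6 /a/ → [+nasal]; bound reached.
Targets with no active source: positions 1 7 8 9 10 11 12 13 14 stay [-nasal].

2 3 4 5 6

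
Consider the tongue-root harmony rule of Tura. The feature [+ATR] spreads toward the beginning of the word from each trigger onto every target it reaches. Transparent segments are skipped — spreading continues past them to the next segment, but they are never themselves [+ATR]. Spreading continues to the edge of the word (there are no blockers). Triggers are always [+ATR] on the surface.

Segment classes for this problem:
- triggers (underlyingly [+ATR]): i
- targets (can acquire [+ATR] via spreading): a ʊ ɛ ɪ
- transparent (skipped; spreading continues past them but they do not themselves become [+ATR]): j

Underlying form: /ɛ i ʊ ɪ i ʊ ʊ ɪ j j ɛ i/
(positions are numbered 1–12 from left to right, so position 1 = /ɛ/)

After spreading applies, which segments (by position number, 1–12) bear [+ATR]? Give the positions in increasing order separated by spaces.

1 2 3 4 5 6 7 8 11 12

From /i/ at 2 leftward: 1 /ɛ/ → [+ATR]; word edge.
From /i/ at 5 leftward: 4 /ɪ/ → [+ATR]; 3 /ʊ/ → [+ATR]; 2 /i/ is itself a trigger — this domain ends here.
From /i/ at 12 leftward: 11 /ɛ/ → [+ATR]; 10 /j/ transparent; 9 /j/ transparent; 8 /ɪ/ → [+ATR]; 7 /ʊ/ → [+ATR]; 6 /ʊ/ → [+ATR]; 5 /i/ is itself a trigger — this domain ends here.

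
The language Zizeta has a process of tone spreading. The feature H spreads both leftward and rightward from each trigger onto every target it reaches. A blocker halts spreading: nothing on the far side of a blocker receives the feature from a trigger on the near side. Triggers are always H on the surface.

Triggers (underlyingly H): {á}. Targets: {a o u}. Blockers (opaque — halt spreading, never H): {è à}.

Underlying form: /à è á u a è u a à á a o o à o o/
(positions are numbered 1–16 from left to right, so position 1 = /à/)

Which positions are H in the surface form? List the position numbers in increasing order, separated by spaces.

From /á/ at 3 rightward: 4 /u/ → H; 5 /a/ → H; 6 /è/ blocks.
From /á/ at 3 leftward: 2 /è/ blocks.
From /á/ at 10 rightward: 11 /a/ → H; 12 /o/ → H; 13 /o/ → H; 14 /à/ blocks.
From /á/ at 10 leftward: 9 /à/ blocks.
Targets with no active source: positions 7 8 15 16 stay [-high tone].

3 4 5 10 11 12 13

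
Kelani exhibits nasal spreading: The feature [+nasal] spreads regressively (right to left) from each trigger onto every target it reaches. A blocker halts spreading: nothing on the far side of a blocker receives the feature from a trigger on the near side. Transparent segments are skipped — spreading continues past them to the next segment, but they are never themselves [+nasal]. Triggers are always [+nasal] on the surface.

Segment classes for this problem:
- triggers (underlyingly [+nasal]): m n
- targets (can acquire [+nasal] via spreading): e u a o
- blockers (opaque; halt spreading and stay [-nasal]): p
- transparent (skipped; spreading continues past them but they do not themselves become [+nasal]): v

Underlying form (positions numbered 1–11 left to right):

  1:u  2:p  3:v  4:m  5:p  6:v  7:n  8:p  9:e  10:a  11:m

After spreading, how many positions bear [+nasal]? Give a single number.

5

From /m/ at 4 leftward: 3 /v/ transparent; 2 /p/ blocks.
From /n/ at 7 leftward: 6 /v/ transparent; 5 /p/ blocks.
From /m/ at 11 leftward: 10 /a/ → [+nasal]; 9 /e/ → [+nasal]; 8 /p/ blocks.
Target with no active source: position 1 stays [-nasal].
[+nasal] positions on the surface: 4 7 9 10 11.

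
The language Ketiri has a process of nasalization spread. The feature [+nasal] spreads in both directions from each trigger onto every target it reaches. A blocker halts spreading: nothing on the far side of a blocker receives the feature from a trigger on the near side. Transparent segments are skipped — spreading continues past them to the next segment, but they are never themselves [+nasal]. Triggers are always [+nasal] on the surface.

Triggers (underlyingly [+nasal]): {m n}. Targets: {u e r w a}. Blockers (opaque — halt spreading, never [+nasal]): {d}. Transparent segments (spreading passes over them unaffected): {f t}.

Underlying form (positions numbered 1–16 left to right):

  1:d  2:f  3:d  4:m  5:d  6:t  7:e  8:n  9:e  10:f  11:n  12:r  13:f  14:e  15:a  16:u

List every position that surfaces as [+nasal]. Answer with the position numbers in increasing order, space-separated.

From /m/ at 4 rightward: 5 /d/ blocks.
From /m/ at 4 leftward: 3 /d/ blocks.
From /n/ at 8 rightward: 9 /e/ → [+nasal]; 10 /f/ transparent; 11 /n/ is itself a trigger — this domain ends here.
From /n/ at 8 leftward: 7 /e/ → [+nasal]; 6 /t/ transparent; 5 /d/ blocks.
From /n/ at 11 rightward: 12 /r/ → [+nasal]; 13 /f/ transparent; 14 /e/ → [+nasal]; 15 /a/ → [+nasal]; 16 /u/ → [+nasal]; word edge.
From /n/ at 11 leftward: 10 /f/ transparent; 9 /e/ → [+nasal]; 8 /n/ is itself a trigger — this domain ends here.

4 7 8 9 11 12 14 15 16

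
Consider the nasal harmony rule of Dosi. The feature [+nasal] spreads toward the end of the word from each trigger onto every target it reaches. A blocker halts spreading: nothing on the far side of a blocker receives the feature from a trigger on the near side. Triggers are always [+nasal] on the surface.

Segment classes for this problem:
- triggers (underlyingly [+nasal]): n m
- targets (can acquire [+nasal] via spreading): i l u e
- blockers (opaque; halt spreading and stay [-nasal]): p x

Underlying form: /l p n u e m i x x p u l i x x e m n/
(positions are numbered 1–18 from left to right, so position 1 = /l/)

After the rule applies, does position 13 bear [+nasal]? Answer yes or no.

From /n/ at 3 rightward: 4 /u/ → [+nasal]; 5 /e/ → [+nasal]; 6 /m/ is itself a trigger — this domain ends here.
From /m/ at 6 rightward: 7 /i/ → [+nasal]; 8 /x/ blocks.
From /m/ at 17 rightward: 18 /n/ is itself a trigger — this domain ends here.
From /n/ at 18 rightward: word edge.
Targets with no active source: positions 1 11 12 13 16 stay [-nasal].
[+nasal] positions on the surface: 3 4 5 6 7 17 18.

no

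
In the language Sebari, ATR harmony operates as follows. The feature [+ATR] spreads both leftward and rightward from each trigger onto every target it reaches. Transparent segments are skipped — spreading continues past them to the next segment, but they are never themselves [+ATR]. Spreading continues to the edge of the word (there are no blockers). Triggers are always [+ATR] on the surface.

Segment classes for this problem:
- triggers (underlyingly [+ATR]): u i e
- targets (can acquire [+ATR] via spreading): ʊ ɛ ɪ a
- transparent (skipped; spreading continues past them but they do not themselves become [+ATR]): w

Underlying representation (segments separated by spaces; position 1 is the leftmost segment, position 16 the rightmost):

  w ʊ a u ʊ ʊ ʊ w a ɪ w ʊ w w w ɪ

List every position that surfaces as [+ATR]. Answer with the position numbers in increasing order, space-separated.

From /u/ at 4 rightward: 5 /ʊ/ → [+ATR]; 6 /ʊ/ → [+ATR]; 7 /ʊ/ → [+ATR]; 8 /w/ transparent; 9 /a/ → [+ATR]; 10 /ɪ/ → [+ATR]; 11 /w/ transparent; 12 /ʊ/ → [+ATR]; 13 /w/ transparent; 14 /w/ transparent; 15 /w/ transparent; 16 /ɪ/ → [+ATR]; word edge.
From /u/ at 4 leftward: 3 /a/ → [+ATR]; 2 /ʊ/ → [+ATR]; 1 /w/ transparent; word edge.

2 3 4 5 6 7 9 10 12 16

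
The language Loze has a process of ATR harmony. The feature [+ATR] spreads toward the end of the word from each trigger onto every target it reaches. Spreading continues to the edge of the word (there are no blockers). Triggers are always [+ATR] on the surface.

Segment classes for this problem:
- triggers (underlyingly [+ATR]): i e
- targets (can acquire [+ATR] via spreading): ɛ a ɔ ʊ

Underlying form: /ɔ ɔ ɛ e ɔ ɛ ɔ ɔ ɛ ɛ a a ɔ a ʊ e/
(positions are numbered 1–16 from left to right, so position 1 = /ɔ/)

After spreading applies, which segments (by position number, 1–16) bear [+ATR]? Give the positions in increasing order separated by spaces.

From /e/ at 4 rightward: 5 /ɔ/ → [+ATR]; 6 /ɛ/ → [+ATR]; 7 /ɔ/ → [+ATR]; 8 /ɔ/ → [+ATR]; 9 /ɛ/ → [+ATR]; 10 /ɛ/ → [+ATR]; 11 /a/ → [+ATR]; 12 /a/ → [+ATR]; 13 /ɔ/ → [+ATR]; 14 /a/ → [+ATR]; 15 /ʊ/ → [+ATR]; 16 /e/ is itself a trigger — this domain ends here.
From /e/ at 16 rightward: word edge.
Targets with no active source: positions 1 2 3 stay [-ATR].

4 5 6 7 8 9 10 11 12 13 14 15 16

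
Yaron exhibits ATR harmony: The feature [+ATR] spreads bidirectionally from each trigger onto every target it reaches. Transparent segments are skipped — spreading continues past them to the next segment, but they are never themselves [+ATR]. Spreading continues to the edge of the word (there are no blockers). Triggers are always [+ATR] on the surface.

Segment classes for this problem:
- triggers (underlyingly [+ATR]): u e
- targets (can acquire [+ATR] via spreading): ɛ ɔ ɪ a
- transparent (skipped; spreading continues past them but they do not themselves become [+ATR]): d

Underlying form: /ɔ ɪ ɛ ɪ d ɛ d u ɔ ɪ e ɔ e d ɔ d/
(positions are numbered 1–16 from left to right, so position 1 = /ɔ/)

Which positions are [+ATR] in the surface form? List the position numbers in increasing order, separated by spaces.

1 2 3 4 6 8 9 10 11 12 13 15

From /u/ at 8 rightward: 9 /ɔ/ → [+ATR]; 10 /ɪ/ → [+ATR]; 11 /e/ is itself a trigger — this domain ends here.
From /u/ at 8 leftward: 7 /d/ transparent; 6 /ɛ/ → [+ATR]; 5 /d/ transparent; 4 /ɪ/ → [+ATR]; 3 /ɛ/ → [+ATR]; 2 /ɪ/ → [+ATR]; 1 /ɔ/ → [+ATR]; word edge.
From /e/ at 11 rightward: 12 /ɔ/ → [+ATR]; 13 /e/ is itself a trigger — this domain ends here.
From /e/ at 11 leftward: 10 /ɪ/ → [+ATR]; 9 /ɔ/ → [+ATR]; 8 /u/ is itself a trigger — this domain ends here.
From /e/ at 13 rightward: 14 /d/ transparent; 15 /ɔ/ → [+ATR]; 16 /d/ transparent; word edge.
From /e/ at 13 leftward: 12 /ɔ/ → [+ATR]; 11 /e/ is itself a trigger — this domain ends here.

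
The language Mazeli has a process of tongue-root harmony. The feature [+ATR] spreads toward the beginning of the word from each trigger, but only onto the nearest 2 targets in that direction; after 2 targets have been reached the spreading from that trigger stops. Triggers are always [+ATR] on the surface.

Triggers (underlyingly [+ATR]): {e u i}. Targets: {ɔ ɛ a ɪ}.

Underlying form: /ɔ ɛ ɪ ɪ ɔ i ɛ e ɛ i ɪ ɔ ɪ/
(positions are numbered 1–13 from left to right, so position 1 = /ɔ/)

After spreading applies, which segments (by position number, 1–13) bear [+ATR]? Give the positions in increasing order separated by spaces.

From /i/ at 6 leftward: 5 /ɔ/ → [+ATR]; 4 /ɪ/ → [+ATR]; bound reached.
From /e/ at 8 leftward: 7 /ɛ/ → [+ATR]; 6 /i/ is itself a trigger — this domain ends here.
From /i/ at 10 leftward: 9 /ɛ/ → [+ATR]; 8 /e/ is itself a trigger — this domain ends here.
Targets with no active source: positions 1 2 3 11 12 13 stay [-ATR].

4 5 6 7 8 9 10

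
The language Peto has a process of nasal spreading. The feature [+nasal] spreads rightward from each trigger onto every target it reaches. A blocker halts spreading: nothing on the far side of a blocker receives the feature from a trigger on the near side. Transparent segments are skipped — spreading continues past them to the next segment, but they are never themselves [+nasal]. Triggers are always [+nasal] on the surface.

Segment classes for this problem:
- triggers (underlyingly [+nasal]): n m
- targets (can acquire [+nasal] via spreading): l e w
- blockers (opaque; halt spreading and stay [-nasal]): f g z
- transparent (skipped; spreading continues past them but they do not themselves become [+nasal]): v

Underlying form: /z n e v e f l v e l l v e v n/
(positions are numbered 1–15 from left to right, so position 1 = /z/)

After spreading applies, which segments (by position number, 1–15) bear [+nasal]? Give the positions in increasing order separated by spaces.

2 3 5 15

From /n/ at 2 rightward: 3 /e/ → [+nasal]; 4 /v/ transparent; 5 /e/ → [+nasal]; 6 /f/ blocks.
From /n/ at 15 rightward: word edge.
Targets with no active source: positions 7 9 10 11 13 stay [-nasal].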